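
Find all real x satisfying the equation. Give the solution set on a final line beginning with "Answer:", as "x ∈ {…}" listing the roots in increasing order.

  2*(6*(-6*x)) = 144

Step 1. [2*(6*(-6*x)) = 144] divide by the outer 2 ⇒ div: 6*(-6*x) = 72.
Step 2. [6*(-6*x) = 72] divide by the outer 6, so div: -6*x = 12.
Step 3. [-6*x = 12] LHS = -6·(…); ÷-6 both sides ⇒ div: x = -2.

Answer: x ∈ {-2}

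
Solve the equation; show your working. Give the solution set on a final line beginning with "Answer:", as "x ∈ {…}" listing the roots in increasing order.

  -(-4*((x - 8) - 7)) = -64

Step 1. [-(-4*((x - 8) - 7)) = -64] leading − — multiply by −1 ⇒ neg: -4*((x - 8) - 7) = 64.
Step 2. [-4*((x - 8) - 7) = 64] -4·(inner) — divide through by -4, so div: (x - 8) - 7 = -16.
Step 3. [(x - 8) - 7 = -16] -7 is outermost — add 7 both sides. So sub: x - 8 = -9.
Step 4. [x - 8 = -9] 8 comes off first (add 8). So sub: x = -1.

Answer: x ∈ {-1}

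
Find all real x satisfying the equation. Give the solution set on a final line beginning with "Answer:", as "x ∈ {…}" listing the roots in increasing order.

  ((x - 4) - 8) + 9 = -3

Step 1. [((x - 4) - 8) + 9 = -3] 9 comes off first (subtract 9), so sub: (x - 4) - 8 = -12.
Step 2. [(x - 4) - 8 = -12] the outer -8 inverts by adding 8, so sub: x - 4 = -4.
Step 3. [x - 4 = -4] -4 is outermost — add 4 both sides ⇒ sub: x = 0.

Answer: x ∈ {0}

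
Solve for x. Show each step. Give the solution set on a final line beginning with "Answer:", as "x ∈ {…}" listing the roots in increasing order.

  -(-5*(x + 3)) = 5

Step 1. [-(-5*(x + 3)) = 5] leading − — multiply by −1 ⇒ neg: -5*(x + 3) = -5.
Step 2. [-5*(x + 3) = -5] -5 out front; divide by -5. So div: x + 3 = 1.
Step 3. [x + 3 = 1] subtract 3: x sits inside (… + 3), so sub: x = -2.

Answer: x ∈ {-2}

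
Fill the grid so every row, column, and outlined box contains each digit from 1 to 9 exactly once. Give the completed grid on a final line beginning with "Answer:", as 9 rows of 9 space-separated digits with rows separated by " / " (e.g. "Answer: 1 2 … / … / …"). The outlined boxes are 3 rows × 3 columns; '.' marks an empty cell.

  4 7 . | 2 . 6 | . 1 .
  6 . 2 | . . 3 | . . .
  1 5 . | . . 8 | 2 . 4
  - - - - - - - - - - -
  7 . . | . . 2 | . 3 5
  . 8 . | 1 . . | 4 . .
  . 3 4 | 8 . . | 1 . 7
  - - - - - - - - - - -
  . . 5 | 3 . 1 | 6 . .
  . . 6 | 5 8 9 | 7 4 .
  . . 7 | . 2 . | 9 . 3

Step 1. [r5c3∈{9}] r5c3 has the single candidate 9. So r5c3=9.
Step 2. [r6c8∈{2,6,9}] box 6 places 9 nowhere but r6c8. So r6c8=9.
Step 3. [r7c5∈{4,7}] across row 7, 7 lands solely at r7c5 ⇒ r7c5=7.
Step 4. [r3c5∈{9}] nothing but 9 survives at r3c5. So r3c5=9.
Step 5. [r1c5∈{5}] r1c5 has the single candidate 5. So r1c5=5.
Step 6. [r6c1∈{2,5}] row 6 places 2 nowhere but r6c1, so r6c1=2.
Step 7. [r9c2∈{1,4}] row 9 places 1 nowhere but r9c2. So r9c2=1.
Step 8. [r1c3∈{3,8}] 8 has one home in col 3: r1c3, so r1c3=8.
Step 9. [r6c5∈{6}] r6c5 is down to just 6, so r6c5=6.
Step 10. [r9c8∈{5,8}] r9c8 is the only open cell in row 9 admitting 5 ⇒ r9c8=5.
Step 11. [r7c2∈{2,4,9}] across row 7, 4 lands solely at r7c2 ⇒ r7c2=4.
Step 12. [r5c9∈{2,6}] across col 9, 6 lands solely at r5c9 ⇒ r5c9=6.
Step 13. [r4c5∈{4}] nothing but 4 survives at r4c5, so r4c5=4.
Step 14. [r3c4∈{7}] r3c4 has the single candidate 7, so r3c4=7.
Step 15. [r5c1∈{5}] nothing but 5 survives at r5c1 ⇒ r5c1=5.
Step 16. [r2c7∈{5,8}] row 2 places 5 nowhere but r2c7. So r2c7=5.
Step 17. [r5c8∈{2}] nothing but 2 survives at r5c8, so r5c8=2.
Step 18. [r7c8∈{8}] only 8 remains possible at r7c8, so r7c8=8.
Step 19. [r9c4∈{4,6}] row 9 places 6 nowhere but r9c4 ⇒ r9c4=6.
Step 20. [r2c2∈{9}] r2c2's peers cover all but 9, so r2c2=9.
Step 21. [r8c9∈{1,2}] 1 has one home in row 8: r8c9. So r8c9=1.
Step 22. [r3c8∈{6}] r3c8's peers cover all but 6, so r3c8=6.
Step 23. [r9c6∈{4}] r9c6 is down to just 4 ⇒ r9c6=4.
Step 24. [r2c4∈{4}] r2c4's peers cover all but 4 ⇒ r2c4=4.
Step 25. [r8c1∈{3}] only 3 remains possible at r8c1 ⇒ r8c1=3.
Step 26. [r4c2∈{6}] r4c2 has the single candidate 6. So r4c2=6.
Step 27. [r5c6∈{7}] r5c6's peers cover all but 7 ⇒ r5c6=7.
Step 28. [r4c7∈{8}] nothing but 8 survives at r4c7 ⇒ r4c7=8.
Step 29. [r7c9∈{2}] nothing but 2 survives at r7c9. So r7c9=2.
Step 30. [r1c7∈{3}] r1c7's peers cover all but 3. So r1c7=3.
Step 31. [r6c6∈{5}] r6c6's peers cover all but 5. So r6c6=5.
Step 32. [r4c4∈{9}] r4c4's peers cover all but 9 ⇒ r4c4=9.
Step 33. [r4c3∈{1}] r4c3 has the single candidate 1. So r4c3=1.
Step 34. [r2c9∈{8}] r2c9's peers cover all but 8 ⇒ r2c9=8.
Step 35. [r2c5∈{1}] only 1 remains possible at r2c5, so r2c5=1.
Step 36. [r9c1∈{8}] r9c1 has the single candidate 8 ⇒ r9c1=8.
Step 37. [r7c1∈{9}] r7c1's peers cover all but 9 ⇒ r7c1=9.
Step 38. [r5c5∈{3}] nothing but 3 survives at r5c5, so r5c5=3.
Step 39. [r2c8∈{7}] r2c8 has the single candidate 7 ⇒ r2c8=7.
Step 40. [r8c2∈{2}] r8c2 is down to just 2. So r8c2=2.
Step 41. [r1c9∈{9}] r1c9 is down to just 9, so r1c9=9.
Step 42. [r3c3∈{3}] nothing but 3 survives at r3c3. So r3c3=3.

Answer: 4 7 8 2 5 6 3 1 9 / 6 9 2 4 1 3 5 7 8 / 1 5 3 7 9 8 2 6 4 / 7 6 1 9 4 2 8 3 5 / 5 8 9 1 3 7 4 2 6 / 2 3 4 8 6 5 1 9 7 / 9 4 5 3 7 1 6 8 2 / 3 2 6 5 8 9 7 4 1 / 8 1 7 6 2 4 9 5 3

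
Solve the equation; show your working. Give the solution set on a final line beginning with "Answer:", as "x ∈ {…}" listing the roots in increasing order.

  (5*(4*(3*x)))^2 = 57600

Step 1. [(5*(4*(3*x)))^2 = 57600] √ both sides: 57600 ≥ 0 gives two branches, so sqrt: 5*(4*(3*x)) = 240 or -240.
Step 2. [5*(4*(3*x)) = 240 or -240] 5·(inner) — divide through by 5, so div: 4*(3*x) = 48 or -48.
Step 3. [4*(3*x) = 48 or -48] leading coefficient 4: divide by 4, so div: 3*x = 12 or -12.
Step 4. [3*x = 12 or -12] leading coefficient 3: divide by 3 ⇒ div: x = 4 or -4.

Answer: x ∈ {-4, 4}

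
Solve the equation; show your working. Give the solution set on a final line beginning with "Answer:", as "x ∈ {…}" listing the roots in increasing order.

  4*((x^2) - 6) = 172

Step 1. [4*((x^2) - 6) = 172] leading coefficient 4: divide by 4 ⇒ div: (x^2) - 6 = 43.
Step 2. [(x^2) - 6 = 43] -6 is outermost — add 6 both sides. So sub: x^2 = 49.
Step 3. [x^2 = 49] LHS squared, RHS 49 ≥ 0: apply √ (±) ⇒ sqrt: x = 7 or -7.

Answer: x ∈ {-7, 7}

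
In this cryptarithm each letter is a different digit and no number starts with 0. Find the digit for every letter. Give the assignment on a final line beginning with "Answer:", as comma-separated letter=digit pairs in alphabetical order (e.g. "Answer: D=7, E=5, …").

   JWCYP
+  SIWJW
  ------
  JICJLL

Step 1. [col 1: P + W ≡ L (mod 10)] no forcing yet in column 1 (carry-in 0); L=8 is free and consistent — try it. So L=8.
Step 2. [col 1: P + W ≡ L (mod 10)] no forcing yet in column 1 (carry-in 0); P=3 is free and consistent — try it, so P=3.
Step 3. [J] adding two 5-digit numbers gives at most 5+1 digits, and here it does — J is that final carry and must be 1, so J=1.
Step 4. [col 1: P + W ≡ L (mod 10)] in column 1 we have P+W≡L with carry-in 0; given P=3, L=8 and digits 1,3,8 already taken and all letters distinct, that pins W to 5, so W=5.
Step 5. [col 2: Y + J ≡ L (mod 10)] in column 2 we have Y+J≡L with carry-in 0; given J=1, L=8 and digits 1,3,5,8 already taken and all letters distinct, that pins Y to 7, so Y=7.
Step 6. [col 3: C + W ≡ J (mod 10)] column 3: given W=5, J=1, carry-in 0, and digits 1,3,5,7,8 already taken and all letters distinct, C+W≡J (mod 10) forces C=6. So C=6.
Step 7. [col 4: W + I ≡ C (mod 10)] from column 4 (W=5, C=6, carry-in 1, digits 1,3,5,6,7,8 already taken and all letters distinct): I must equal 0 ⇒ I=0.
Step 8. [col 5: J + S ≡ I (mod 10)] column 5: given J=1, I=0, carry-in 0, and digits 0,1,3,5,6,7,8 already taken and all letters distinct, J+S≡I (mod 10) forces S=9. So S=9.

Answer: C=6, I=0, J=1, L=8, P=3, S=9, W=5, Y=7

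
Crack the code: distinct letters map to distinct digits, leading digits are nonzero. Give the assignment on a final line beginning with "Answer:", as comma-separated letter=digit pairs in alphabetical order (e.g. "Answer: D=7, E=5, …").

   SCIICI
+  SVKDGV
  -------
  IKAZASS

Step 1. [col 1: I + V ≡ S (mod 10)] no forcing yet in column 1 (carry-in 0); I=1 is free and consistent — try it ⇒ I=1.
Step 2. [col 1: I + V ≡ S (mod 10)] column 1 (I + V ≡ S (mod 10), carry-in 0) doesn't pin V yet; pick V=5 and continue ⇒ V=5.
Step 3. [col 1: I + V ≡ S (mod 10)] column 1 reads I+V+carry(0)=S with I=1, V=5; with digits 1,5 already taken and all letters distinct, the only value for S is 6. So S=6.
Step 4. [col 2: C + G ≡ S (mod 10)] column 2 (C + G ≡ S (mod 10), carry-in 0) doesn't pin G yet; pick G=9 and continue, so G=9.
Step 5. [col 2: C + G ≡ S (mod 10)] in column 2 we have C+G≡S with carry-in 0; given G=9, S=6 and digits 1,5,6,9 already taken and all letters distinct, that pins C to 7, so C=7.
Step 6. [col 3: I + D ≡ A (mod 10)] D=0 is one option consistent with column 3 (I + D ≡ A (mod 10), carry-in 1) — take it. So D=0.
Step 7. [col 3: I + D ≡ A (mod 10)] column 3: given I=1, D=0, carry-in 1, and digits 0,1,5,6,7,9 already taken and all letters distinct, I+D≡A (mod 10) forces A=2, so A=2.
Step 8. [col 4: I + K ≡ Z (mod 10)] column 4: given I=1, carry-in 0, and digits 0,1,2,5,6,7,9 already taken and all letters distinct, I+K≡Z (mod 10) forces K=3, so K=3.
Step 9. [col 4: I + K ≡ Z (mod 10)] in column 4 we have I+K≡Z with carry-in 0; given I=1, K=3 and digits 0,1,2,3,5,6,7,9 already taken and all letters distinct, that pins Z to 4. So Z=4.

Answer: A=2, C=7, D=0, G=9, I=1, K=3, S=6, V=5, Z=4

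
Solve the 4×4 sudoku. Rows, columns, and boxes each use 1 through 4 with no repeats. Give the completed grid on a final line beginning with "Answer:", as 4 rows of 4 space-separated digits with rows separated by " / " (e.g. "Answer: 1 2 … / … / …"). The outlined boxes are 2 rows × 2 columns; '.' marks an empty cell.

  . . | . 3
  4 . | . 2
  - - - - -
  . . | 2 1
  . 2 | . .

Step 1. [r1c2∈{1}] r1c2's peers cover all but 1 ⇒ r1c2=1.
Step 2. [r3c1∈{3}] nothing but 3 survives at r3c1 ⇒ r3c1=3.
Step 3. [r4c3∈{3,4}] 3 has one home in row 4: r4c3. So r4c3=3.
Step 4. [r4c1∈{1}] nothing but 1 survives at r4c1 ⇒ r4c1=1.
Step 5. [r4c4∈{4}] nothing but 4 survives at r4c4 ⇒ r4c4=4.
Step 6. [r3c2∈{4}] r3c2 has the single candidate 4 ⇒ r3c2=4.
Step 7. [r1c3∈{4}] nothing but 4 survives at r1c3 ⇒ r1c3=4.
Step 8. [r1c1∈{2}] r1c1's peers cover all but 2, so r1c1=2.
Step 9. [r2c2∈{3}] nothing but 3 survives at r2c2, so r2c2=3.
Step 10. [r2c3∈{1}] r2c3's peers cover all but 1 ⇒ r2c3=1.

Answer: 2 1 4 3 / 4 3 1 2 / 3 4 2 1 / 1 2 3 4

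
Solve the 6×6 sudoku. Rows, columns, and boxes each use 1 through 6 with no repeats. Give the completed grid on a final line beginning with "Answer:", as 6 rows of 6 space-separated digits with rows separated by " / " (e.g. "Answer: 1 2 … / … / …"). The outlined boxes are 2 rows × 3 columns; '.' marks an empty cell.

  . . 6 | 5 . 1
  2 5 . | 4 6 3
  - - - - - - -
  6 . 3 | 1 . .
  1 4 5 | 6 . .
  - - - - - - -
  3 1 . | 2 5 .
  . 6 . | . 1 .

Step 1. [r6c6∈{4}] r6c6 has the single candidate 4. So r6c6=4.
Step 2. [r4c6∈{2}] r4c6's peers cover all but 2, so r4c6=2.
Step 3. [r1c5∈{2}] r1c5 has the single candidate 2 ⇒ r1c5=2.
Step 4. [r5c6∈{6}] r5c6's peers cover all but 6 ⇒ r5c6=6.
Step 5. [r1c2∈{3}] r1c2's peers cover all but 3 ⇒ r1c2=3.
Step 6. [r6c4∈{3}] nothing but 3 survives at r6c4, so r6c4=3.
Step 7. [r6c1∈{5}] r6c1's peers cover all but 5 ⇒ r6c1=5.
Step 8. [r3c5∈{4}] r3c5 is down to just 4 ⇒ r3c5=4.
Step 9. [r3c2∈{2}] r3c2 has the single candidate 2. So r3c2=2.
Step 10. [r6c3∈{2}] r6c3 has the single candidate 2 ⇒ r6c3=2.
Step 11. [r5c3∈{4}] r5c3's peers cover all but 4, so r5c3=4.
Step 12. [r3c6∈{5}] r3c6 is down to just 5 ⇒ r3c6=5.
Step 13. [r2c3∈{1}] r2c3 has the single candidate 1, so r2c3=1.
Step 14. [r4c5∈{3}] r4c5 is down to just 3, so r4c5=3.
Step 15. [r1c1∈{4}] r1c1 has the single candidate 4. So r1c1=4.

Answer: 4 3 6 5 2 1 / 2 5 1 4 6 3 / 6 2 3 1 4 5 / 1 4 5 6 3 2 / 3 1 4 2 5 6 / 5 6 2 3 1 4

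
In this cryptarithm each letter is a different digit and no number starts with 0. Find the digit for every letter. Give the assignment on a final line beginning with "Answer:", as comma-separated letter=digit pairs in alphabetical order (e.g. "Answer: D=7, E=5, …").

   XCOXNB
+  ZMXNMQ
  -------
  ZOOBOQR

Step 1. [Z] Z is the leading digit of a 7-digit sum of two 6-digit numbers; the final carry is exactly 1 ⇒ Z=1.
Step 2. [col 1: B + Q ≡ R (mod 10)] column 1 (B + Q ≡ R (mod 10), carry-in 0) doesn't pin R yet; pick R=5 and continue. So R=5.
Step 3. [col 1: B + Q ≡ R (mod 10)] several values work for Q in column 1 (B + Q ≡ R (mod 10), carry-in 0); try Q=6. So Q=6.
Step 4. [col 1: B + Q ≡ R (mod 10)] column 1 reads B+Q+carry(0)=R with Q=6, R=5; with digits 1,5,6 already taken and all letters distinct, the only value for B is 9, so B=9.
Step 5. [col 2: N + M ≡ Q (mod 10)] no forcing yet in column 2 (carry-in 1); N=2 is free and consistent — try it ⇒ N=2.
Step 6. [col 2: N + M ≡ Q (mod 10)] from column 2 (N=2, Q=6, carry-in 1, digits 1,2,5,6,9 already taken and all letters distinct): M must equal 3 ⇒ M=3.
Step 7. [col 3: X + N ≡ O (mod 10)] column 3 reads X+N+carry(0)=O with N=2; with digits 1,2,3,5,6,9 already taken and all letters distinct, the only value for X is 8, so X=8.
Step 8. [col 3: X + N ≡ O (mod 10)] column 3: given X=8, N=2, carry-in 0, and digits 1,2,3,5,6,8,9 already taken and all letters distinct, X+N≡O (mod 10) forces O=0, so O=0.
Step 9. [col 5: C + M ≡ O (mod 10)] from column 5 (M=3, O=0, carry-in 0, digits 0,1,2,3,5,6,8,9 already taken and all letters distinct): C must equal 7, so C=7.

Answer: B=9, C=7, M=3, N=2, O=0, Q=6, R=5, X=8, Z=1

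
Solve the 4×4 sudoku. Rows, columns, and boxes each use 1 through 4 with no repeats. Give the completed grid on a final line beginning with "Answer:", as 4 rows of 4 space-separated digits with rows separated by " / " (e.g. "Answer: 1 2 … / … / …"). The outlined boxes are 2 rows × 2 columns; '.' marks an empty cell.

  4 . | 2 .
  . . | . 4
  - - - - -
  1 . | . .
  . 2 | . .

Step 1. [r4c1∈{3}] nothing but 3 survives at r4c1, so r4c1=3.
Step 2. [r4c3∈{1,4}] row 4 places 4 nowhere but r4c3, so r4c3=4.
Step 3. [r2c3∈{1,3}] 1 has one home in col 3: r2c3, so r2c3=1.
Step 4. [r1c4∈{3}] r1c4's peers cover all but 3. So r1c4=3.
Step 5. [r4c4∈{1}] nothing but 1 survives at r4c4. So r4c4=1.
Step 6. [r1c2∈{1}] r1c2 is down to just 1, so r1c2=1.
Step 7. [r2c1∈{2}] r2c1 has the single candidate 2, so r2c1=2.
Step 8. [r3c4∈{2}] only 2 remains possible at r3c4, so r3c4=2.
Step 9. [r3c2∈{4}] only 4 remains possible at r3c2, so r3c2=4.
Step 10. [r2c2∈{3}] r2c2 is down to just 3 ⇒ r2c2=3.
Step 11. [r3c3∈{3}] r3c3's peers cover all but 3. So r3c3=3.

Answer: 4 1 2 3 / 2 3 1 4 / 1 4 3 2 / 3 2 4 1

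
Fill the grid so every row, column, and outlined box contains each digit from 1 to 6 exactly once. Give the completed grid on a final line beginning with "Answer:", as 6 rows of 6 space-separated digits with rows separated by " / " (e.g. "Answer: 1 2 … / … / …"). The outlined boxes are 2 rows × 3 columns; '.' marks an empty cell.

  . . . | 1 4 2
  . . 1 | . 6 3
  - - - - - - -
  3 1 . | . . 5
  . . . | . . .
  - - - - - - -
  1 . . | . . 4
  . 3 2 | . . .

Step 1. [r6c1∈{4,5,6}] row 6 places 4 nowhere but r6c1 ⇒ r6c1=4.
Step 2. [r3c5∈{2}] r3c5 is down to just 2. So r3c5=2.
Step 3. [r2c4∈{5}] r2c4's peers cover all but 5 ⇒ r2c4=5.
Step 4. [r6c4∈{6}] r6c4 has the single candidate 6. So r6c4=6.
Step 5. [r3c3∈{4,6}] across row 3, 6 lands solely at r3c3, so r3c3=6.
Step 6. [r5c3∈{5}] r5c3 has the single candidate 5, so r5c3=5.
Step 7. [r4c3∈{4}] r4c3 is down to just 4, so r4c3=4.
Step 8. [r4c4∈{3}] r4c4 is down to just 3. So r4c4=3.
Step 9. [r1c1∈{5,6}] r1c1 is the only open cell in col 1 admitting 6, so r1c1=6.
Step 10. [r2c1∈{2}] r2c1 has the single candidate 2, so r2c1=2.
Step 11. [r4c5∈{1}] r4c5 is down to just 1. So r4c5=1.
Step 12. [r4c2∈{2,5}] r4c2 is the only open cell in row 4 admitting 2, so r4c2=2.
Step 13. [r2c2∈{4}] r2c2 is down to just 4, so r2c2=4.
Step 14. [r4c6∈{6}] r4c6's peers cover all but 6, so r4c6=6.
Step 15. [r3c4∈{4}] only 4 remains possible at r3c4. So r3c4=4.
Step 16. [r5c2∈{6}] r5c2 is down to just 6, so r5c2=6.
Step 17. [r5c4∈{2}] only 2 remains possible at r5c4. So r5c4=2.
Step 18. [r1c3∈{3}] r1c3's peers cover all but 3, so r1c3=3.
Step 19. [r6c5∈{5}] only 5 remains possible at r6c5 ⇒ r6c5=5.
Step 20. [r1c2∈{5}] only 5 remains possible at r1c2. So r1c2=5.
Step 21. [r6c6∈{1}] r6c6 has the single candidate 1 ⇒ r6c6=1.
Step 22. [r5c5∈{3}] only 3 remains possible at r5c5, so r5c5=3.
Step 23. [r4c1∈{5}] r4c1 has the single candidate 5, so r4c1=5.

Answer: 6 5 3 1 4 2 / 2 4 1 5 6 3 / 3 1 6 4 2 5 / 5 2 4 3 1 6 / 1 6 5 2 3 4 / 4 3 2 6 5 1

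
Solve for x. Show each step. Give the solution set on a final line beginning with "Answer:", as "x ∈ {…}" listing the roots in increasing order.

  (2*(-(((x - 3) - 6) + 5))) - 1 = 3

Step 1. [(2*(-(((x - 3) - 6) + 5))) - 1 = 3] the outer -1 inverts by adding 1. So sub: 2*(-(((x - 3) - 6) + 5)) = 4.
Step 2. [2*(-(((x - 3) - 6) + 5)) = 4] LHS = 2·(…); ÷2 both sides ⇒ div: -(((x - 3) - 6) + 5) = 2.
Step 3. [-(((x - 3) - 6) + 5) = 2] leading − — multiply by −1. So neg: ((x - 3) - 6) + 5 = -2.
Step 4. [((x - 3) - 6) + 5 = -2] peel the +5: subtract 5 from each side, so sub: (x - 3) - 6 = -7.
Step 5. [(x - 3) - 6 = -7] the outer -6 inverts by adding 6, so sub: x - 3 = -1.
Step 6. [x - 3 = -1] -3 is outermost — add 3 both sides ⇒ sub: x = 2.

Answer: x ∈ {2}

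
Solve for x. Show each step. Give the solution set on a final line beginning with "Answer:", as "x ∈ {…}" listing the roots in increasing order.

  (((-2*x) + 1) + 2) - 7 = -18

Step 1. [(((-2*x) + 1) + 2) - 7 = -18] 7 comes off first (add 7). So sub: ((-2*x) + 1) + 2 = -11.
Step 2. [((-2*x) + 1) + 2 = -11] +2 is outermost — subtract 2 both sides, so sub: (-2*x) + 1 = -13.
Step 3. [(-2*x) + 1 = -13] +1 is outermost — subtract 1 both sides ⇒ sub: -2*x = -14.
Step 4. [-2*x = -14] leading coefficient -2: divide by -2, so div: x = 7.

Answer: x ∈ {7}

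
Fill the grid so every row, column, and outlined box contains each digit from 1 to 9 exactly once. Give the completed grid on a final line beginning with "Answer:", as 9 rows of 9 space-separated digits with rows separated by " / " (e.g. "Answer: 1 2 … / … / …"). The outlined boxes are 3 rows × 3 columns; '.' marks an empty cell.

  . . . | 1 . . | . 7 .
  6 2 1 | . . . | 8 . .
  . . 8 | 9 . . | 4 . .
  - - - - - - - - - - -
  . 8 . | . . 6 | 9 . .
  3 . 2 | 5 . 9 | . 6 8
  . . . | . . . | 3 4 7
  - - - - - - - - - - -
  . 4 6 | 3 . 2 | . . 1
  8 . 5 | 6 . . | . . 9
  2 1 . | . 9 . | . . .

Step 1. [r5c5∈{1,4,7}] r5c5 is the only open cell in row 5 admitting 4, so r5c5=4.
Step 2. [r4c5∈{1,2,3,7}] across row 4, 3 lands solely at r4c5, so r4c5=3.
Step 3. [r8c6∈{1,4,7}] row 8 places 4 nowhere but r8c6. So r8c6=4.
Step 4. [r4c4∈{2,7}] in box 5, 7 fits only at r4c4, so r4c4=7.
Step 5. [r9c3∈{3,7}] across col 3, 7 lands solely at r9c3 ⇒ r9c3=7.
Step 6. [r1c3∈{3,4,9}] r1c3 is the only open cell in col 3 admitting 3. So r1c3=3.
Step 7. [r3c1∈{5,7}] across col 1, 7 lands solely at r3c1. So r3c1=7.
Step 8. [r3c2∈{5}] r3c2 is down to just 5 ⇒ r3c2=5.
Step 9. [r9c4∈{8}] r9c4 is down to just 8. So r9c4=8.
Step 10. [r9c6∈{5}] r9c6 is down to just 5. So r9c6=5.
Step 11. [r9c8∈{3}] r9c8 has the single candidate 3, so r9c8=3.
Step 12. [r8c8∈{2}] r8c8's peers cover all but 2 ⇒ r8c8=2.
Step 13. [r1c7∈{2,5,6}] col 7 places 2 nowhere but r1c7 ⇒ r1c7=2.
Step 14. [r6c6∈{1,8}] across col 6, 1 lands solely at r6c6. So r6c6=1.
Step 15. [r4c1∈{1,4,5}] r4c1 is the only open cell in col 1 admitting 1, so r4c1=1.
Step 16. [r7c5∈{7}] nothing but 7 survives at r7c5. So r7c5=7.
Step 17. [r4c8∈{5}] nothing but 5 survives at r4c8, so r4c8=5.
Step 18. [r6c3∈{9}] only 9 remains possible at r6c3. So r6c3=9.
Step 19. [r6c5∈{2,8}] r6c5 is the only open cell in row 6 admitting 8 ⇒ r6c5=8.
Step 20. [r3c6∈{3}] r3c6 is down to just 3, so r3c6=3.
Step 21. [r3c9∈{6}] r3c9's peers cover all but 6 ⇒ r3c9=6.
Step 22. [r2c5∈{5}] nothing but 5 survives at r2c5 ⇒ r2c5=5.
Step 23. [r1c2∈{9}] r1c2 is down to just 9 ⇒ r1c2=9.
Step 24. [r8c5∈{1}] r8c5's peers cover all but 1, so r8c5=1.
Step 25. [r7c8∈{8}] r7c8's peers cover all but 8, so r7c8=8.
Step 26. [r1c5∈{6}] nothing but 6 survives at r1c5. So r1c5=6.
Step 27. [r2c9∈{3}] nothing but 3 survives at r2c9 ⇒ r2c9=3.
Step 28. [r2c6∈{7}] nothing but 7 survives at r2c6 ⇒ r2c6=7.
Step 29. [r9c7∈{6}] r9c7 has the single candidate 6. So r9c7=6.
Step 30. [r3c5∈{2}] nothing but 2 survives at r3c5. So r3c5=2.
Step 31. [r8c2∈{3}] nothing but 3 survives at r8c2 ⇒ r8c2=3.
Step 32. [r1c1∈{4}] r1c1's peers cover all but 4. So r1c1=4.
Step 33. [r8c7∈{7}] r8c7 has the single candidate 7 ⇒ r8c7=7.
Step 34. [r6c2∈{6}] only 6 remains possible at r6c2 ⇒ r6c2=6.
Step 35. [r9c9∈{4}] r9c9 is down to just 4, so r9c9=4.
Step 36. [r7c7∈{5}] r7c7 is down to just 5. So r7c7=5.
Step 37. [r3c8∈{1}] nothing but 1 survives at r3c8, so r3c8=1.
Step 38. [r6c4∈{2}] nothing but 2 survives at r6c4, so r6c4=2.
Step 39. [r5c2∈{7}] r5c2 has the single candidate 7 ⇒ r5c2=7.
Step 40. [r2c4∈{4}] nothing but 4 survives at r2c4 ⇒ r2c4=4.
Step 41. [r1c6∈{8}] r1c6 has the single candidate 8, so r1c6=8.
Step 42. [r6c1∈{5}] only 5 remains possible at r6c1. So r6c1=5.
Step 43. [r2c8∈{9}] r2c8 has the single candidate 9. So r2c8=9.
Step 44. [r4c9∈{2}] r4c9 has the single candidate 2, so r4c9=2.
Step 45. [r1c9∈{5}] r1c9 has the single candidate 5, so r1c9=5.
Step 46. [r5c7∈{1}] r5c7 has the single candidate 1, so r5c7=1.
Step 47. [r4c3∈{4}] r4c3's peers cover all but 4, so r4c3=4.
Step 48. [r7c1∈{9}] r7c1 has the single candidate 9 ⇒ r7c1=9.

Answer: 4 9 3 1 6 8 2 7 5 / 6 2 1 4 5 7 8 9 3 / 7 5 8 9 2 3 4 1 6 / 1 8 4 7 3 6 9 5 2 / 3 7 2 5 4 9 1 6 8 / 5 6 9 2 8 1 3 4 7 / 9 4 6 3 7 2 5 8 1 / 8 3 5 6 1 4 7 2 9 / 2 1 7 8 9 5 6 3 4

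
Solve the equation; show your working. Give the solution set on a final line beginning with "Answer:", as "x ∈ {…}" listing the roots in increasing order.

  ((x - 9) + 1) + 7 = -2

Step 1. [((x - 9) + 1) + 7 = -2] 7 comes off first (subtract 7), so sub: (x - 9) + 1 = -9.
Step 2. [(x - 9) + 1 = -9] peel the +1: subtract 1 from each side, so sub: x - 9 = -10.
Step 3. [x - 9 = -10] peel the -9: add 9 from each side ⇒ sub: x = -1.

Answer: x ∈ {-1}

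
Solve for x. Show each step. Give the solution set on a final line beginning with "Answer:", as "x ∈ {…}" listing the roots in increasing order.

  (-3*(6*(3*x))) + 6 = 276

Step 1. [(-3*(6*(3*x))) + 6 = 276] subtract 6: x sits inside (… + 6) ⇒ sub: -3*(6*(3*x)) = 270.
Step 2. [-3*(6*(3*x)) = 270] -3·(inner) — divide through by -3, so div: 6*(3*x) = -90.
Step 3. [6*(3*x) = -90] divide by the outer 6. So div: 3*x = -15.
Step 4. [3*x = -15] divide by the outer 3. So div: x = -5.

Answer: x ∈ {-5}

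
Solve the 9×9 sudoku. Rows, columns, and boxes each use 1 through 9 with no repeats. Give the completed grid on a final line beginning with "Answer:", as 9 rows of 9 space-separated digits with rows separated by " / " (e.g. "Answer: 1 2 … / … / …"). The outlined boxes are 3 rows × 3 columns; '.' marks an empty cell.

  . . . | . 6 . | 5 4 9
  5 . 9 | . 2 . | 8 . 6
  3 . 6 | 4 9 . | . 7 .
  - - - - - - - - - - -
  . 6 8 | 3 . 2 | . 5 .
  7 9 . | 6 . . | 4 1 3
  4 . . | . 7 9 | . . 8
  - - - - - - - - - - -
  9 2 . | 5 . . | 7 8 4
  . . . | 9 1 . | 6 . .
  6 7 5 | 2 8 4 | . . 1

Step 1. [r1c4∈{1,7,8}] across col 4, 8 lands solely at r1c4. So r1c4=8.
Step 2. [r1c2∈{1}] r1c2's peers cover all but 1, so r1c2=1.
Step 3. [r1c6∈{3,7}] across row 1, 3 lands solely at r1c6 ⇒ r1c6=3.
Step 4. [r9c7∈{3,9}] 3 has one home in col 7: r9c7. So r9c7=3.
Step 5. [r6c7∈{2}] nothing but 2 survives at r6c7, so r6c7=2.
Step 6. [r2c4∈{1,7}] in col 4, 7 fits only at r2c4. So r2c4=7.
Step 7. [r8c3∈{3,4}] col 3 places 4 nowhere but r8c3. So r8c3=4.
Step 8. [r8c2∈{3,8}] r8c2 is the only open cell in row 8 admitting 3, so r8c2=3.
Step 9. [r3c6∈{1,5}] r3c6 is the only open cell in row 3 admitting 5 ⇒ r3c6=5.
Step 10. [r6c4∈{1}] only 1 remains possible at r6c4. So r6c4=1.
Step 11. [r8c8∈{2}] only 2 remains possible at r8c8. So r8c8=2.
Step 12. [r5c3∈{2}] only 2 remains possible at r5c3. So r5c3=2.
Step 13. [r5c5∈{5}] only 5 remains possible at r5c5 ⇒ r5c5=5.
Step 14. [r6c2∈{5}] nothing but 5 survives at r6c2, so r6c2=5.
Step 15. [r7c3∈{1}] r7c3's peers cover all but 1, so r7c3=1.
Step 16. [r6c8∈{6}] r6c8 is down to just 6, so r6c8=6.
Step 17. [r7c5∈{3}] nothing but 3 survives at r7c5, so r7c5=3.
Step 18. [r9c8∈{9}] r9c8's peers cover all but 9, so r9c8=9.
Step 19. [r2c6∈{1}] r2c6's peers cover all but 1 ⇒ r2c6=1.
Step 20. [r4c1∈{1}] r4c1 has the single candidate 1. So r4c1=1.
Step 21. [r8c1∈{8}] r8c1 has the single candidate 8. So r8c1=8.
Step 22. [r2c2∈{4}] r2c2 has the single candidate 4, so r2c2=4.
Step 23. [r5c6∈{8}] r5c6 has the single candidate 8. So r5c6=8.
Step 24. [r1c3∈{7}] r1c3 is down to just 7. So r1c3=7.
Step 25. [r1c1∈{2}] nothing but 2 survives at r1c1, so r1c1=2.
Step 26. [r8c9∈{5}] r8c9 has the single candidate 5 ⇒ r8c9=5.
Step 27. [r4c5∈{4}] r4c5's peers cover all but 4. So r4c5=4.
Step 28. [r8c6∈{7}] nothing but 7 survives at r8c6. So r8c6=7.
Step 29. [r4c9∈{7}] only 7 remains possible at r4c9. So r4c9=7.
Step 30. [r3c2∈{8}] nothing but 8 survives at r3c2, so r3c2=8.
Step 31. [r3c7∈{1}] r3c7 is down to just 1. So r3c7=1.
Step 32. [r6c3∈{3}] nothing but 3 survives at r6c3. So r6c3=3.
Step 33. [r3c9∈{2}] r3c9 is down to just 2, so r3c9=2.
Step 34. [r4c7∈{9}] r4c7 is down to just 9. So r4c7=9.
Step 35. [r2c8∈{3}] r2c8 has the single candidate 3 ⇒ r2c8=3.
Step 36. [r7c6∈{6}] r7c6's peers cover all but 6 ⇒ r7c6=6.

Answer: 2 1 7 8 6 3 5 4 9 / 5 4 9 7 2 1 8 3 6 / 3 8 6 4 9 5 1 7 2 / 1 6 8 3 4 2 9 5 7 / 7 9 2 6 5 8 4 1 3 / 4 5 3 1 7 9 2 6 8 / 9 2 1 5 3 6 7 8 4 / 8 3 4 9 1 7 6 2 5 / 6 7 5 2 8 4 3 9 1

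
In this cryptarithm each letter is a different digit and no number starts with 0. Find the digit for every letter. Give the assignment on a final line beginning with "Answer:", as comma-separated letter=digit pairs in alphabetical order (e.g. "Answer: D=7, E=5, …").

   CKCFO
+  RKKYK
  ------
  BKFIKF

Step 1. [col 1: O + K ≡ F (mod 10)] several values work for K in column 1 (O + K ≡ F (mod 10), carry-in 0); try K=3 ⇒ K=3.
Step 2. [col 1: O + K ≡ F (mod 10)] several values work for O in column 1 (O + K ≡ F (mod 10), carry-in 0); try O=4. So O=4.
Step 3. [B] adding two 5-digit numbers gives at most 5+1 digits, and here it does — B is that final carry and must be 1 ⇒ B=1.
Step 4. [col 1: O + K ≡ F (mod 10)] column 1: given O=4, K=3, carry-in 0, and digits 1,3,4 already taken and all letters distinct, O+K≡F (mod 10) forces F=7 ⇒ F=7.
Step 5. [col 2: F + Y ≡ K (mod 10)] column 2: given F=7, K=3, carry-in 0, and digits 1,3,4,7 already taken and all letters distinct, F+Y≡K (mod 10) forces Y=6. So Y=6.
Step 6. [col 3: C + K ≡ I (mod 10)] several values work for C in column 3 (C + K ≡ I (mod 10), carry-in 1); try C=8. So C=8.
Step 7. [col 3: C + K ≡ I (mod 10)] from column 3 (C=8, K=3, carry-in 1, digits 1,3,4,6,7,8 already taken and all letters distinct): I must equal 2. So I=2.
Step 8. [col 5: C + R ≡ K (mod 10)] from column 5 (C=8, K=3, carry-in 0, digits 1,2,3,4,6,7,8 already taken and all letters distinct): R must equal 5. So R=5.

Answer: B=1, C=8, F=7, I=2, K=3, O=4, R=5, Y=6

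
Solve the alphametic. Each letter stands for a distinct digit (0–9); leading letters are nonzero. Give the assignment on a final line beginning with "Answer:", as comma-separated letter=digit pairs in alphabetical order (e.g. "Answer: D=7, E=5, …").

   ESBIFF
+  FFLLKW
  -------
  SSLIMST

Step 1. [S] S is the leading digit of a 7-digit sum of two 6-digit numbers; the final carry is exactly 1, so S=1.
Step 2. [col 1: F + W ≡ T (mod 10)] column 1 (F + W ≡ T (mod 10), carry-in 0) doesn't pin W yet; pick W=7 and continue ⇒ W=7.
Step 3. [col 1: F + W ≡ T (mod 10)] no forcing yet in column 1 (carry-in 0); F=6 is free and consistent — try it. So F=6.
Step 4. [col 1: F + W ≡ T (mod 10)] column 1 reads F+W+carry(0)=T with F=6, W=7; with digits 1,6,7 already taken and all letters distinct, the only value for T is 3, so T=3.
Step 5. [col 2: F + K ≡ S (mod 10)] in column 2 we have F+K≡S with carry-in 1; given F=6, S=1 and digits 1,3,6,7 already taken and all letters distinct, that pins K to 4 ⇒ K=4.
Step 6. [col 3: I + L ≡ M (mod 10)] column 3 (I + L ≡ M (mod 10), carry-in 1) doesn't pin M yet; pick M=9 and continue, so M=9.
Step 7. [col 3: I + L ≡ M (mod 10)] L=8 is one option consistent with column 3 (I + L ≡ M (mod 10), carry-in 1) — take it. So L=8.
Step 8. [col 3: I + L ≡ M (mod 10)] from column 3 (L=8, M=9, carry-in 1, digits 1,3,4,6,7,8,9 already taken and all letters distinct): I must equal 0 ⇒ I=0.
Step 9. [col 4: B + L ≡ I (mod 10)] from column 4 (L=8, I=0, carry-in 0, digits 0,1,3,4,6,7,8,9 already taken and all letters distinct): B must equal 2. So B=2.
Step 10. [col 6: E + F ≡ S (mod 10)] from column 6 (F=6, S=1, carry-in 0, digits 0,1,2,3,4,6,7,8,9 already taken and all letters distinct): E must equal 5, so E=5.

Answer: B=2, E=5, F=6, I=0, K=4, L=8, M=9, S=1, T=3, W=7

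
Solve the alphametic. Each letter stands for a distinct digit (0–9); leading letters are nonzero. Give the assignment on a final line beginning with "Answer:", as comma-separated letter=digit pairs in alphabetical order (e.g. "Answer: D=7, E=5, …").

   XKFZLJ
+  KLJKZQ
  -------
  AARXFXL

Step 1. [col 1: J + Q ≡ L (mod 10)] no forcing yet in column 1 (carry-in 0); L=4 is free and consistent — try it ⇒ L=4.
Step 2. [col 1: J + Q ≡ L (mod 10)] J=5 is one option consistent with column 1 (J + Q ≡ L (mod 10), carry-in 0) — take it. So J=5.
Step 3. [col 1: J + Q ≡ L (mod 10)] in column 1 we have J+Q≡L with carry-in 0; given J=5, L=4 and digits 4,5 already taken and all letters distinct, that pins Q to 9. So Q=9.
Step 4. [A] A is the leading digit of a 7-digit sum of two 6-digit numbers; the final carry is exactly 1 ⇒ A=1.
Step 5. [col 2: L + Z ≡ X (mod 10)] no forcing yet in column 2 (carry-in 1); Z=7 is free and consistent — try it. So Z=7.
Step 6. [col 2: L + Z ≡ X (mod 10)] column 2 reads L+Z+carry(1)=X with L=4, Z=7; with digits 1,4,5,7,9 already taken and all letters distinct, the only value for X is 2, so X=2.
Step 7. [col 3: Z + K ≡ F (mod 10)] F=6 is one option consistent with column 3 (Z + K ≡ F (mod 10), carry-in 1) — take it, so F=6.
Step 8. [col 3: Z + K ≡ F (mod 10)] column 3 reads Z+K+carry(1)=F with Z=7, F=6; with digits 1,2,4,5,6,7,9 already taken and all letters distinct, the only value for K is 8. So K=8.
Step 9. [col 5: K + L ≡ R (mod 10)] in column 5 we have K+L≡R with carry-in 1; given K=8, L=4 and digits 1,2,4,5,6,7,8,9 already taken and all letters distinct, that pins R to 3 ⇒ R=3.

Answer: A=1, F=6, J=5, K=8, L=4, Q=9, R=3, X=2, Z=7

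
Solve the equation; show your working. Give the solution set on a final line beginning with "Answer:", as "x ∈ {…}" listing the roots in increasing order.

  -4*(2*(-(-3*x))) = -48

Step 1. [-4*(2*(-(-3*x))) = -48] LHS = -4·(…); ÷-4 both sides ⇒ div: 2*(-(-3*x)) = 12.
Step 2. [2*(-(-3*x)) = 12] divide by the outer 2. So div: -(-3*x) = 6.
Step 3. [-(-3*x) = 6] LHS negated; negate both sides ⇒ neg: -3*x = -6.
Step 4. [-3*x = -6] -3·(inner) — divide through by -3, so div: x = 2.

Answer: x ∈ {2}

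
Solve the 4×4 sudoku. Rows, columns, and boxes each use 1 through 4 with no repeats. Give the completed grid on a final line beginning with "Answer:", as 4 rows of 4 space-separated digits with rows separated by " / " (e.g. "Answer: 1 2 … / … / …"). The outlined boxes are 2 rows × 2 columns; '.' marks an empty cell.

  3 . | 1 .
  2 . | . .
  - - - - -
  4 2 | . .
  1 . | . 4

Step 1. [r3c3∈{3}] r3c3's peers cover all but 3. So r3c3=3.
Step 2. [r2c2∈{1,4}] row 2 places 1 nowhere but r2c2 ⇒ r2c2=1.
Step 3. [r1c2∈{4}] r1c2 has the single candidate 4. So r1c2=4.
Step 4. [r1c4∈{2}] nothing but 2 survives at r1c4. So r1c4=2.
Step 5. [r2c3∈{4}] nothing but 4 survives at r2c3 ⇒ r2c3=4.
Step 6. [r3c4∈{1}] only 1 remains possible at r3c4 ⇒ r3c4=1.
Step 7. [r4c2∈{3}] r4c2 is down to just 3. So r4c2=3.
Step 8. [r2c4∈{3}] nothing but 3 survives at r2c4. So r2c4=3.
Step 9. [r4c3∈{2}] r4c3's peers cover all but 2 ⇒ r4c3=2.

Answer: 3 4 1 2 / 2 1 4 3 / 4 2 3 1 / 1 3 2 4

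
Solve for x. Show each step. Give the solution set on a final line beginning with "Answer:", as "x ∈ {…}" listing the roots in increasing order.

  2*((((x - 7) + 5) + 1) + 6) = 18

Step 1. [2*((((x - 7) + 5) + 1) + 6) = 18] divide by the outer 2 ⇒ div: (((x - 7) + 5) + 1) + 6 = 9.
Step 2. [(((x - 7) + 5) + 1) + 6 = 9] 6 comes off first (subtract 6) ⇒ sub: ((x - 7) + 5) + 1 = 3.
Step 3. [((x - 7) + 5) + 1 = 3] peel the +1: subtract 1 from each side, so sub: (x - 7) + 5 = 2.
Step 4. [(x - 7) + 5 = 2] the outer +5 inverts by subtracting 5. So sub: x - 7 = -3.
Step 5. [x - 7 = -3] peel the -7: add 7 from each side, so sub: x = 4.

Answer: x ∈ {4}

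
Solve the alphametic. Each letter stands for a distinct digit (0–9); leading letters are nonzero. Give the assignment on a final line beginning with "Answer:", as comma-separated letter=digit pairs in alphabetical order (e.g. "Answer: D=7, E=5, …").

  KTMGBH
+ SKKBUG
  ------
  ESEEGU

Step 1. [col 1: H + G ≡ U (mod 10)] column 1 (H + G ≡ U (mod 10), carry-in 0) doesn't pin U yet; pick U=0 and continue. So U=0.
Step 2. [col 1: H + G ≡ U (mod 10)] G=9 is one option consistent with column 1 (H + G ≡ U (mod 10), carry-in 0) — take it. So G=9.
Step 3. [col 1: H + G ≡ U (mod 10)] column 1: given G=9, U=0, carry-in 0, and digits 0,9 already taken and all letters distinct, H+G≡U (mod 10) forces H=1, so H=1.
Step 4. [col 2: B + U ≡ G (mod 10)] column 2 reads B+U+carry(1)=G with U=0, G=9; with digits 0,1,9 already taken and all letters distinct, the only value for B is 8 ⇒ B=8.
Step 5. [col 3: G + B ≡ E (mod 10)] from column 3 (G=9, B=8, carry-in 0, digits 0,1,8,9 already taken and all letters distinct): E must equal 7. So E=7.
Step 6. [col 4: M + K ≡ E (mod 10)] several values work for K in column 4 (M + K ≡ E (mod 10), carry-in 1); try K=2, so K=2.
Step 7. [col 4: M + K ≡ E (mod 10)] column 4: given K=2, E=7, carry-in 1, and digits 0,1,2,7,8,9 already taken and all letters distinct, M+K≡E (mod 10) forces M=4. So M=4.
Step 8. [col 5: T + K ≡ S (mod 10)] from column 5 (K=2, carry-in 0, digits 0,1,2,4,7,8,9 already taken and all letters distinct): T must equal 3 ⇒ T=3.
Step 9. [col 5: T + K ≡ S (mod 10)] column 5: given T=3, K=2, carry-in 0, and digits 0,1,2,3,4,7,8,9 already taken and all letters distinct, T+K≡S (mod 10) forces S=5 ⇒ S=5.

Answer: B=8, E=7, G=9, H=1, K=2, M=4, S=5, T=3, U=0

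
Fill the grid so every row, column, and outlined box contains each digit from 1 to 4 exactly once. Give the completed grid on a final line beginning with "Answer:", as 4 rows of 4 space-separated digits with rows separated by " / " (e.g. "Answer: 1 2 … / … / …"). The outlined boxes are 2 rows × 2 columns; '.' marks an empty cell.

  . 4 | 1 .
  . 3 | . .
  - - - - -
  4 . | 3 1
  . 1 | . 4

Step 1. [r1c1∈{2}] r1c1 has the single candidate 2. So r1c1=2.
Step 2. [r4c3∈{2}] r4c3 is down to just 2. So r4c3=2.
Step 3. [r2c1∈{1}] r2c1 is down to just 1, so r2c1=1.
Step 4. [r3c2∈{2}] r3c2 has the single candidate 2. So r3c2=2.
Step 5. [r4c1∈{3}] r4c1 is down to just 3, so r4c1=3.
Step 6. [r1c4∈{3}] only 3 remains possible at r1c4, so r1c4=3.
Step 7. [r2c3∈{4}] nothing but 4 survives at r2c3, so r2c3=4.
Step 8. [r2c4∈{2}] r2c4 is down to just 2 ⇒ r2c4=2.

Answer: 2 4 1 3 / 1 3 4 2 / 4 2 3 1 / 3 1 2 4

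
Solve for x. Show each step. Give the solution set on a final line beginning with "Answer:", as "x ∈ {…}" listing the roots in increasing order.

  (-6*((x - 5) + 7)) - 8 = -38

Step 1. [(-6*((x - 5) + 7)) - 8 = -38] -8 is outermost — add 8 both sides. So sub: -6*((x - 5) + 7) = -30.
Step 2. [-6*((x - 5) + 7) = -30] leading coefficient -6: divide by -6 ⇒ div: (x - 5) + 7 = 5.
Step 3. [(x - 5) + 7 = 5] peel the +7: subtract 7 from each side. So sub: x - 5 = -2.
Step 4. [x - 5 = -2] 5 comes off first (add 5), so sub: x = 3.

Answer: x ∈ {3}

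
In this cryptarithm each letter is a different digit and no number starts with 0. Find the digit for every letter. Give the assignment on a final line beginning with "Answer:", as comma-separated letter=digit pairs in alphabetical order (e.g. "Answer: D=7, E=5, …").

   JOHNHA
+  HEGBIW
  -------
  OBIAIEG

Step 1. [O] O is the leading digit of a 7-digit sum of two 6-digit numbers; the final carry is exactly 1, so O=1.
Step 2. [col 1: A + W ≡ G (mod 10)] several values work for W in column 1 (A + W ≡ G (mod 10), carry-in 0); try W=2, so W=2.
Step 3. [col 1: A + W ≡ G (mod 10)] no forcing yet in column 1 (carry-in 0); A=7 is free and consistent — try it. So A=7.
Step 4. [col 1: A + W ≡ G (mod 10)] column 1: given A=7, W=2, carry-in 0, and digits 1,2,7 already taken and all letters distinct, A+W≡G (mod 10) forces G=9. So G=9.
Step 5. [col 2: H + I ≡ E (mod 10)] no forcing yet in column 2 (carry-in 0); I=5 is free and consistent — try it ⇒ I=5.
Step 6. [col 2: H + I ≡ E (mod 10)] several values work for E in column 2 (H + I ≡ E (mod 10), carry-in 0); try E=3 ⇒ E=3.
Step 7. [col 2: H + I ≡ E (mod 10)] column 2 reads H+I+carry(0)=E with I=5, E=3; with digits 1,2,3,5,7,9 already taken and all letters distinct, the only value for H is 8, so H=8.
Step 8. [col 3: N + B ≡ I (mod 10)] N=0 is one option consistent with column 3 (N + B ≡ I (mod 10), carry-in 1) — take it. So N=0.
Step 9. [col 3: N + B ≡ I (mod 10)] column 3 reads N+B+carry(1)=I with N=0, I=5; with digits 0,1,2,3,5,7,8,9 already taken and all letters distinct, the only value for B is 4, so B=4.
Step 10. [col 6: J + H ≡ B (mod 10)] column 6: given H=8, B=4, carry-in 0, and digits 0,1,2,3,4,5,7,8,9 already taken and all letters distinct, J+H≡B (mod 10) forces J=6 ⇒ J=6.

Answer: A=7, B=4, E=3, G=9, H=8, I=5, J=6, N=0, O=1, W=2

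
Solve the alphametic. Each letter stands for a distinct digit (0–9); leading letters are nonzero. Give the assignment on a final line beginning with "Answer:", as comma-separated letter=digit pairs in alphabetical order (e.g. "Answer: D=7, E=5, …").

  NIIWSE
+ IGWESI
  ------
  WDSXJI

Step 1. [col 1: E + I ≡ I (mod 10)] column 1 reads E+I+carry(0)=I with nothing yet; with all letters distinct, none taken yet, the only value for E is 0, so E=0.
Step 2. [col 1: E + I ≡ I (mod 10)] I=4 is one option consistent with column 1 (E + I ≡ I (mod 10), carry-in 0) — take it. So I=4.
Step 3. [col 2: S + S ≡ J (mod 10)] several values work for S in column 2 (S + S ≡ J (mod 10), carry-in 0); try S=9, so S=9.
Step 4. [col 2: S + S ≡ J (mod 10)] in column 2 we have S+S≡J with carry-in 0; given S=9 and digits 0,4,9 already taken and all letters distinct, that pins J to 8. So J=8.
Step 5. [col 3: W + E ≡ X (mod 10)] column 3 (W + E ≡ X (mod 10), carry-in 1) doesn't pin W yet; pick W=5 and continue ⇒ W=5.
Step 6. [col 3: W + E ≡ X (mod 10)] column 3: given W=5, E=0, carry-in 1, and digits 0,4,5,8,9 already taken and all letters distinct, W+E≡X (mod 10) forces X=6. So X=6.
Step 7. [col 5: I + G ≡ D (mod 10)] D=7 is one option consistent with column 5 (I + G ≡ D (mod 10), carry-in 0) — take it. So D=7.
Step 8. [col 5: I + G ≡ D (mod 10)] from column 5 (I=4, D=7, carry-in 0, digits 0,4,5,6,7,8,9 already taken and all letters distinct): G must equal 3, so G=3.
Step 9. [col 6: N + I ≡ W (mod 10)] from column 6 (I=4, W=5, carry-in 0, digits 0,3,4,5,6,7,8,9 already taken and all letters distinct): N must equal 1. So N=1.

Answer: D=7, E=0, G=3, I=4, J=8, N=1, S=9, W=5, X=6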